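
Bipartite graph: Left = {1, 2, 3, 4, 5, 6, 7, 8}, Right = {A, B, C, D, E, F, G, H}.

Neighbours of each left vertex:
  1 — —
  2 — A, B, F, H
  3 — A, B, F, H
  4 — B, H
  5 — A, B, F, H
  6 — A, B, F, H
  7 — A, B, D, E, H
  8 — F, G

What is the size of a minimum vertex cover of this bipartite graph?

6

{7, 8, A, B, F, H} is a vertex cover of size 6: every edge has an endpoint in this set.
No smaller cover exists because 2–F, 3–A, 4–H, 5–B, 7–E, 8–G is a matching of size 6, and a cover must include an endpoint of each of these disjoint edges (König's theorem).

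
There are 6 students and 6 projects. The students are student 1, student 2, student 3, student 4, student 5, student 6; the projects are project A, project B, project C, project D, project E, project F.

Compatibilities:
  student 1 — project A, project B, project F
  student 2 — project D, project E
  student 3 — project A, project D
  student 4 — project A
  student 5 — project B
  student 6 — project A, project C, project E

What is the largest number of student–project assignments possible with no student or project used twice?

6

A valid assignment of size 6: student 1–project F, student 2–project E, student 3–project D, student 4–project A, student 5–project B, student 6–project C.
All 6 students are matched, so no larger matching exists.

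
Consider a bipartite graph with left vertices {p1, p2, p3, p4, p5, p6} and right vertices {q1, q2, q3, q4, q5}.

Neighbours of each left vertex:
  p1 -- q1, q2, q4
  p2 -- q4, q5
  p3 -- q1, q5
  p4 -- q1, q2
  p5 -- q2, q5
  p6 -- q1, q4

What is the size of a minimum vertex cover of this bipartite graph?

4

A maximum matching has 4 edges (e.g. p1–q4, p2–q5, p3–q1, p4–q2).
By König's theorem the minimum vertex cover has the same size. One such cover is {q1, q2, q4, q5}.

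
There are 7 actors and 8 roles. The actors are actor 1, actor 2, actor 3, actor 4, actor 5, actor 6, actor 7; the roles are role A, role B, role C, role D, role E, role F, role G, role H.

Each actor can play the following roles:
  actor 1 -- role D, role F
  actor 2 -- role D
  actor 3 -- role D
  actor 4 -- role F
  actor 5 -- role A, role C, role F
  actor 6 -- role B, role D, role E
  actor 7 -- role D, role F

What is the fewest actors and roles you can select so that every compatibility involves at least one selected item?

4

The 4 edges actor 1–role F, actor 2–role D, actor 5–role A, actor 6–role E form a matching, so any vertex cover needs at least 4 vertices (one per matched edge).
Conversely {actor 5, actor 6, role D, role F} meets every edge and has exactly 4 vertices, so 4 is optimal.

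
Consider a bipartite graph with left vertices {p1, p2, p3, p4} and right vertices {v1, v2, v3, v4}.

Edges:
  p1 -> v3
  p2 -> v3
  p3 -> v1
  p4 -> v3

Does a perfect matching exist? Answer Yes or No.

No

The set {p1, p2, p4} has only 1 neighbour ({v3}), so by Hall's theorem at most 2 of the 4 left vertices can be matched.
Hence no matching covers every left vertex.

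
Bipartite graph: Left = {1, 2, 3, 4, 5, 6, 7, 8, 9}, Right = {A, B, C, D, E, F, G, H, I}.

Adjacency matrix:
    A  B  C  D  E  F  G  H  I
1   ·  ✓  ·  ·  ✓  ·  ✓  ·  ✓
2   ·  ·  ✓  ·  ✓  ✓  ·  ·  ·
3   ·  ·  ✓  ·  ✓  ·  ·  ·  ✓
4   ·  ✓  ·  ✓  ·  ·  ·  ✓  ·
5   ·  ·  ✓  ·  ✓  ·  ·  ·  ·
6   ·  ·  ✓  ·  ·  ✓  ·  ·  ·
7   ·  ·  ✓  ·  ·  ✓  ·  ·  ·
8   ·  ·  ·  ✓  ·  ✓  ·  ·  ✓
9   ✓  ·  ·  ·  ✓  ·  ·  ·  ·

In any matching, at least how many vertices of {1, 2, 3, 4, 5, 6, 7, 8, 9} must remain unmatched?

1

For example, pair 1–G, 2–E, 3–I, 4–B, 5–C, 6–F, 8–D, 9–A.
The set {2, 5, 6, 7} has only 3 neighbours ({C, E, F}), so by Hall's theorem at most 8 of the 9 left vertices can be matched.
That matches 8 of the 9, leaving 1 unmatched; no matching can do better.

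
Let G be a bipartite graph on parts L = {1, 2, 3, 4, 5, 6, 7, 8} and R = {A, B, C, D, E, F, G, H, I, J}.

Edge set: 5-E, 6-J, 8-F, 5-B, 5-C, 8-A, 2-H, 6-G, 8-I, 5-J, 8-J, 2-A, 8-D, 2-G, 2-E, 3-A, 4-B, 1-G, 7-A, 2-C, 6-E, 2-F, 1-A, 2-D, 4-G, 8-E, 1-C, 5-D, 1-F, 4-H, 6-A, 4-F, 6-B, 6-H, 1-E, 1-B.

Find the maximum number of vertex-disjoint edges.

7

A valid assignment of size 7: 1–F, 2–E, 3–A, 4–H, 5–B, 6–G, 8–J.
The set {3, 7} has only 1 neighbour ({A}), so by Hall's theorem at most 7 of the 8 left vertices can be matched.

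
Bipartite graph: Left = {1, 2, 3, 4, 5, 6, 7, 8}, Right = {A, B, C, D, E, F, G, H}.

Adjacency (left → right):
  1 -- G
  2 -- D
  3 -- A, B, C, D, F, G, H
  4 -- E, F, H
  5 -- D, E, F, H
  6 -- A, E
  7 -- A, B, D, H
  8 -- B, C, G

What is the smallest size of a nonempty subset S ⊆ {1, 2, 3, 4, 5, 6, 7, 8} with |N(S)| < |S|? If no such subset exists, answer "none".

A matching saturating every left vertex exists, for instance 1→G, 2→D, 3→C, 4→E, 5→F, 6→A, 7→H, 8→B.
By Hall's marriage theorem, this means |N(S)| ≥ |S| for every subset S, so no violating subset exists.

none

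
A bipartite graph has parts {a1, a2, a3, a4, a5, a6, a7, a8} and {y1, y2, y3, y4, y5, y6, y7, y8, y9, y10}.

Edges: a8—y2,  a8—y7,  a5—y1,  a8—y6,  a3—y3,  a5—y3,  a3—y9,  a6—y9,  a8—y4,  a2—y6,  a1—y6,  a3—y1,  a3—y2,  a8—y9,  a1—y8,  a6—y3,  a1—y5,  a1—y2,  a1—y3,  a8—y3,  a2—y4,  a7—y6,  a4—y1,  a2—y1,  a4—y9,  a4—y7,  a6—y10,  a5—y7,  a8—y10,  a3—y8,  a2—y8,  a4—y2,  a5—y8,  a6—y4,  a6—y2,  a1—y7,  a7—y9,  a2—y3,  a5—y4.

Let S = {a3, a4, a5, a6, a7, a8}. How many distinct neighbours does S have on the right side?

9

The union of neighbours of {a3, a4, a5, a6, a7, a8} is {y1, y2, y3, y4, y6, y7, y8, y9, y10}, which has 9 elements.
Since |N(S)| = 9 ≥ |S| = 6, Hall's condition holds for this subset.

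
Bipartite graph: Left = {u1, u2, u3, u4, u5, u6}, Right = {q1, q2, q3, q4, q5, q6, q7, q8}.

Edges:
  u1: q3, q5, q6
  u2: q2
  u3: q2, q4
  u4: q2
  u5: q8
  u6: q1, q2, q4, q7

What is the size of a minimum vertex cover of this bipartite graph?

5

A maximum matching has 5 edges (e.g. u1–q6, u2–q2, u3–q4, u5–q8, u6–q7).
By König's theorem the minimum vertex cover has the same size. One such cover is {u1, u3, u5, u6, q2}.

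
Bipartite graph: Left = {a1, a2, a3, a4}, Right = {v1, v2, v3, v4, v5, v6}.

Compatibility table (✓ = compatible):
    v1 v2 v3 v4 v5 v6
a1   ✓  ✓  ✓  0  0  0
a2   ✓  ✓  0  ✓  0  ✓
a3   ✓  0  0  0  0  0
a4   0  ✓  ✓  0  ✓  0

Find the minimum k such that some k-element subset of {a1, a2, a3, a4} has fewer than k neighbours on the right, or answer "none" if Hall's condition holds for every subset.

none

A matching saturating every left vertex exists, for instance a1→v3, a2→v6, a3→v1, a4→v2.
By Hall's marriage theorem, this means |N(S)| ≥ |S| for every subset S, so no violating subset exists.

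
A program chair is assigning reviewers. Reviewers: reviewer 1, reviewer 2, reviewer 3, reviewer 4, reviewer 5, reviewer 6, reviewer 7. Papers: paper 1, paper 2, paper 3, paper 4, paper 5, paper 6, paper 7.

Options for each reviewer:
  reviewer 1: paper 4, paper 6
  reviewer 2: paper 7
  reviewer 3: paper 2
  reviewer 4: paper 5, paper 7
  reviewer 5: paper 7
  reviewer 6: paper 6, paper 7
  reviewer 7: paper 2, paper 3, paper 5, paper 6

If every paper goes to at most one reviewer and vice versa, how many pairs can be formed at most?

6

One maximum matching: reviewer 1-paper 4, reviewer 2-paper 7, reviewer 3-paper 2, reviewer 4-paper 5, reviewer 6-paper 6, reviewer 7-paper 3.
The set {reviewer 2, reviewer 5} has only 1 neighbour ({paper 7}), so by Hall's theorem at most 6 of the 7 reviewers can be matched.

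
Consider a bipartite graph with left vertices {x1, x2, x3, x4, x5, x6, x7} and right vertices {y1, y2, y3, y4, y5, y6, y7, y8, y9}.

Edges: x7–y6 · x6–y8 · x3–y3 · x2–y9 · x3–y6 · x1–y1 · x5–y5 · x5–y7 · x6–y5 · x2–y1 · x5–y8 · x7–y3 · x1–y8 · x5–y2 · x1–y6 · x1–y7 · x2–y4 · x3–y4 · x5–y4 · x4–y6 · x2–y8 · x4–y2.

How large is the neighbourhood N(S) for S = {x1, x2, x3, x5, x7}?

9

The union of neighbours of {x1, x2, x3, x5, x7} is {y1, y2, y3, y4, y5, y6, y7, y8, y9}, which has 9 elements.
Since |N(S)| = 9 ≥ |S| = 5, Hall's condition holds for this subset.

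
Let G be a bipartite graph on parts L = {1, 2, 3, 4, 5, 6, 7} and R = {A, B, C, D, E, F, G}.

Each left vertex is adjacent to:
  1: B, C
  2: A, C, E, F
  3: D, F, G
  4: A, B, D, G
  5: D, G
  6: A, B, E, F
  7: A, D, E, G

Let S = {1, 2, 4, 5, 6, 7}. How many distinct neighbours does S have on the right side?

The union of neighbours of {1, 2, 4, 5, 6, 7} is {A, B, C, D, E, F, G}, which has 7 elements.
Since |N(S)| = 7 ≥ |S| = 6, Hall's condition holds for this subset.

7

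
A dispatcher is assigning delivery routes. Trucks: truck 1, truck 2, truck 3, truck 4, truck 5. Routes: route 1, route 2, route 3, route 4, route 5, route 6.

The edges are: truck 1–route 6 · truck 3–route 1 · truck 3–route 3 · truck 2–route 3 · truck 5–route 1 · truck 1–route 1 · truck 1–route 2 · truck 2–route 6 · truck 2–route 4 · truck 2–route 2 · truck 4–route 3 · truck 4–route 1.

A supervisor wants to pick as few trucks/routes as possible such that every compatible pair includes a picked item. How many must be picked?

The 4 edges truck 1–route 6, truck 2–route 2, truck 3–route 1, truck 4–route 3 form a matching, so any vertex cover needs at least 4 vertices (one per matched edge).
Conversely {truck 1, truck 2, route 1, route 3} meets every edge and has exactly 4 vertices, so 4 is optimal.

4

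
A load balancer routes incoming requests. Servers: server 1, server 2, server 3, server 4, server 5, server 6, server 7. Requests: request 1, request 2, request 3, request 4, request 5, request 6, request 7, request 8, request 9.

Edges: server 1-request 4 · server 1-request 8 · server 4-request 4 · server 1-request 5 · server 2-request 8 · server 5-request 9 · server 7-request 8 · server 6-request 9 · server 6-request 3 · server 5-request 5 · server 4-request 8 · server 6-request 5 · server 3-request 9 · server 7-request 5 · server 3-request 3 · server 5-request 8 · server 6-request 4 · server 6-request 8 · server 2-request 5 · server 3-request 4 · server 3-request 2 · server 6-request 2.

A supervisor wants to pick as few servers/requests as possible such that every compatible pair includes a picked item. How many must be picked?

{server 3, server 5, server 6, request 4, request 5, request 8} is a vertex cover of size 6: every edge has an endpoint in this set.
No smaller cover exists because server 1–request 5, server 2–request 8, server 3–request 3, server 4–request 4, server 5–request 9, server 6–request 2 is a matching of size 6, and a cover must include an endpoint of each of these disjoint edges (König's theorem).

6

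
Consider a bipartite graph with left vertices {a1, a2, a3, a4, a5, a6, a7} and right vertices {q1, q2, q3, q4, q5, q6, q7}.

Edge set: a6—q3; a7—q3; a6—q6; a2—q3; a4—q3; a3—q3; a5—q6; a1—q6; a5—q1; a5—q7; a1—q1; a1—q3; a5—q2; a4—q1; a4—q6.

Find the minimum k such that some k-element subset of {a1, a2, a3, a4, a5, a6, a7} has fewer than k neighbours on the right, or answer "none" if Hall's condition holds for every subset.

Take S = {a2, a3}. Its neighbourhood is {q3}, so |N(S)| = 1 < |S| = 2.
No single vertex violates Hall's condition since each has at least one neighbour, so 2 is the minimum.

2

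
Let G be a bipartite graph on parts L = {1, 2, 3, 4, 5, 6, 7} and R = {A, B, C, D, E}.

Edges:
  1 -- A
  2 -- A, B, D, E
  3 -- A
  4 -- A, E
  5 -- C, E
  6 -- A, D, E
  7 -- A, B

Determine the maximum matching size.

5

A valid assignment of size 5: 1–A, 2–B, 4–E, 5–C, 6–D.
The set {1, 2, 3, 4, 6, 7} has only 4 neighbours ({A, B, D, E}), so by Hall's theorem at most 5 of the 7 left vertices can be matched.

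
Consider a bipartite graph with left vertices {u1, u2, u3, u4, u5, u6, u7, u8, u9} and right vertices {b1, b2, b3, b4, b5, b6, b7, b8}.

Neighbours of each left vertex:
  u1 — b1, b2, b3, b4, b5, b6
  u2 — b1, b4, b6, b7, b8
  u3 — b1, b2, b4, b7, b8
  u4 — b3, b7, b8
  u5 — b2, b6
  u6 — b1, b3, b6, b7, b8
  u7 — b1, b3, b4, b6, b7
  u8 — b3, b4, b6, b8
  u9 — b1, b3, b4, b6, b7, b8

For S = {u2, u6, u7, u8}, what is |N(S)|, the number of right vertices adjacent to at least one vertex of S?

The union of neighbours of {u2, u6, u7, u8} is {b1, b3, b4, b6, b7, b8}, which has 6 elements.
Since |N(S)| = 6 ≥ |S| = 4, Hall's condition holds for this subset.

6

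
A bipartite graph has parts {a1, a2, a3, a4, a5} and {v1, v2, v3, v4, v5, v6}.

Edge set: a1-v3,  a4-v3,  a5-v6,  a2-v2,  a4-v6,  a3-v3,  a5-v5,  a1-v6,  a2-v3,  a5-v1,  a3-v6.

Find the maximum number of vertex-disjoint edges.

A valid assignment of size 4: a1–v3, a2–v2, a3–v6, a5–v1.
The set {a1, a3, a4} has only 2 neighbours ({v3, v6}), so by Hall's theorem at most 4 of the 5 left vertices can be matched.

4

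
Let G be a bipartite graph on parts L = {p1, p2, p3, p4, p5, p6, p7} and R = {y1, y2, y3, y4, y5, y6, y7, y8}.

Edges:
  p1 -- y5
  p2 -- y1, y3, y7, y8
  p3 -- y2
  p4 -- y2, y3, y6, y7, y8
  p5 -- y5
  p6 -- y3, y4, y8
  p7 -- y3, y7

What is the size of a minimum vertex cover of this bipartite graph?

{p2, p3, p4, p6, p7, y5} is a vertex cover of size 6: every edge has an endpoint in this set.
No smaller cover exists because p1–y5, p2–y1, p3–y2, p4–y7, p6–y8, p7–y3 is a matching of size 6, and a cover must include an endpoint of each of these disjoint edges (König's theorem).

6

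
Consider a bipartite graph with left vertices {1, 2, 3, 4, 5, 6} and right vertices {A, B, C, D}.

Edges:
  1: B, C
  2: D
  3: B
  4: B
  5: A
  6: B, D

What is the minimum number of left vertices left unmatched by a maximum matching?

One maximum matching: 1-C, 2-D, 3-B, 5-A.
The set {2, 3, 4, 6} has only 2 neighbours ({B, D}), so by Hall's theorem at most 4 of the 6 left vertices can be matched.
That matches 4 of the 6, leaving 2 unmatched; no matching can do better.

2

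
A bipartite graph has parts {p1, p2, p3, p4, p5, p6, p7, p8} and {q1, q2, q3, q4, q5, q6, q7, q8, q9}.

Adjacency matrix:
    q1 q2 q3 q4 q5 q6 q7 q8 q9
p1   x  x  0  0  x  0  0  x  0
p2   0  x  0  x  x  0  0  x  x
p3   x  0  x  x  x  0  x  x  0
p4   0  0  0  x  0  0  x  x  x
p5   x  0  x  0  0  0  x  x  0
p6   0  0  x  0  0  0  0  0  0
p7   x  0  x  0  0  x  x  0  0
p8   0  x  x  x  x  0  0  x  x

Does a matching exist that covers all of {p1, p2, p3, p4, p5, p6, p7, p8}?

Yes

One maximum matching: p1–q2, p2–q4, p3–q7, p4–q8, p5–q1, p6–q3, p7–q6, p8–q9.
All 8 left vertices are covered.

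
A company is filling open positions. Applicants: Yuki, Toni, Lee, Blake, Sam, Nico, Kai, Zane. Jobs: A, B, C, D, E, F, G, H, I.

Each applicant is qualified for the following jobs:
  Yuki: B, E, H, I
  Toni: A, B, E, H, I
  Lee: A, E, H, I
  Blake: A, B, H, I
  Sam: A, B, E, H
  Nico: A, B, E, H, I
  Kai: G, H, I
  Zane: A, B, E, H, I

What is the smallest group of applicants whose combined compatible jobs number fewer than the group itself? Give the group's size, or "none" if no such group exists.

6

Take S = {Yuki, Toni, Lee, Blake, Sam, Nico}. Its neighbourhood is {A, B, E, H, I}, so |N(S)| = 5 < |S| = 6.
Every subset of size less than 6 has at least as many neighbours as members, so 6 is the minimum.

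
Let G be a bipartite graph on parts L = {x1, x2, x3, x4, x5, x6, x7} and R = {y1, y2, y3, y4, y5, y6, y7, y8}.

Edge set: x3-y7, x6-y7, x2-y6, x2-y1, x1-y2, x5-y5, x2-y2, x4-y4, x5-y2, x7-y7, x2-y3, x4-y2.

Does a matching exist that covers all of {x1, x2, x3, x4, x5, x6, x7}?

The set {x3, x6, x7} has only 1 neighbour ({y7}), so by Hall's theorem at most 5 of the 7 left vertices can be matched.
Hence no matching covers every left vertex.

No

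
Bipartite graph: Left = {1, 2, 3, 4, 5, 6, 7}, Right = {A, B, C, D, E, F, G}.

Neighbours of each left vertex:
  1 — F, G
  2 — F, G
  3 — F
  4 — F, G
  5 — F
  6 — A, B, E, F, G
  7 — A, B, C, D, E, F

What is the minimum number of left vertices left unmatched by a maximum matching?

3

For example, pair 1–G, 2–F, 6–E, 7–A.
The set {1, 2, 3, 4, 5} has only 2 neighbours ({F, G}), so by Hall's theorem at most 4 of the 7 left vertices can be matched.
That matches 4 of the 7, leaving 3 unmatched; no matching can do better.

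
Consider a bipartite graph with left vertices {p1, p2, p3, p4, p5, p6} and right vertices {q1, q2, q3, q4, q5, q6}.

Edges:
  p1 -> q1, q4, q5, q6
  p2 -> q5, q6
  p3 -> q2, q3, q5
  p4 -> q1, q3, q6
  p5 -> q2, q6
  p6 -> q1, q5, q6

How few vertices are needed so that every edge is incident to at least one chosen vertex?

A maximum matching has 6 edges (e.g. p1–q4, p2–q5, p3–q3, p4–q1, p5–q2, p6–q6).
By König's theorem the minimum vertex cover has the same size. One such cover is {p1, p2, p3, p4, p5, p6}.

6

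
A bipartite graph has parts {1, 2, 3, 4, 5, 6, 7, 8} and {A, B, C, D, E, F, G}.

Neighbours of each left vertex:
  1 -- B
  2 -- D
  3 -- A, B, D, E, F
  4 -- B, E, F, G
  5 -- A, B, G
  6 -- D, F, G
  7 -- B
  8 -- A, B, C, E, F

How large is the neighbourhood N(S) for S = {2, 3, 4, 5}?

6

The union of neighbours of {2, 3, 4, 5} is {A, B, D, E, F, G}, which has 6 elements.
Since |N(S)| = 6 ≥ |S| = 4, Hall's condition holds for this subset.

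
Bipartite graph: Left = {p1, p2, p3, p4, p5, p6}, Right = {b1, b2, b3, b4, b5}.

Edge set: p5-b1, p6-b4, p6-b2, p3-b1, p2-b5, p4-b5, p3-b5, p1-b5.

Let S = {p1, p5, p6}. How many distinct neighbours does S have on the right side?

4

The union of neighbours of {p1, p5, p6} is {b1, b2, b4, b5}, which has 4 elements.
Since |N(S)| = 4 ≥ |S| = 3, Hall's condition holds for this subset.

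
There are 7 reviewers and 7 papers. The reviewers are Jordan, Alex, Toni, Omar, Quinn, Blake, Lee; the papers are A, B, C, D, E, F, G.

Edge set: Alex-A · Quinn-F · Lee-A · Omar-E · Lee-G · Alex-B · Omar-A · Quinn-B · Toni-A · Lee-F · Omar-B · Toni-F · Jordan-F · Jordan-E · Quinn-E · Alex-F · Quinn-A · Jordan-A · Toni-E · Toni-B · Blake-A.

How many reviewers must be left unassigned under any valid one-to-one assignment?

2

For example, pair Jordan→F, Alex→A, Toni→E, Omar→B, Lee→G.
The set {Jordan, Alex, Toni, Omar, Quinn, Blake} has only 4 neighbours ({A, B, E, F}), so by Hall's theorem at most 5 of the 7 reviewers can be matched.
That matches 5 of the 7, leaving 2 unmatched; no matching can do better.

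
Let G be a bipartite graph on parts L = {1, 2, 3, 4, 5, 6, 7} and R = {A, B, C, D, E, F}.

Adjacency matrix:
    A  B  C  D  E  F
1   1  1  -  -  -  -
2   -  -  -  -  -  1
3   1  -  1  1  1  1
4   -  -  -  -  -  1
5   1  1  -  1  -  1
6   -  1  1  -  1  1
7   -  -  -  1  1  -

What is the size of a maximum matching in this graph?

For example, pair 1–B, 2–F, 3–A, 5–D, 6–C, 7–E.
The set {2, 4} has only 1 neighbour ({F}), so by Hall's theorem at most 6 of the 7 left vertices can be matched.

6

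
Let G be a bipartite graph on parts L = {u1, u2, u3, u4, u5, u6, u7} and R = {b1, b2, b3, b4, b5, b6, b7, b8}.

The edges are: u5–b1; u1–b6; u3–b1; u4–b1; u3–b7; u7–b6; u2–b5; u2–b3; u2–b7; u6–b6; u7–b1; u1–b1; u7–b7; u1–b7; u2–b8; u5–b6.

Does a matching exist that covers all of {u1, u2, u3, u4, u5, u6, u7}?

No

The set {u1, u3, u4, u5, u6, u7} has only 3 neighbours ({b1, b6, b7}), so by Hall's theorem at most 4 of the 7 left vertices can be matched.
Hence no matching covers every left vertex.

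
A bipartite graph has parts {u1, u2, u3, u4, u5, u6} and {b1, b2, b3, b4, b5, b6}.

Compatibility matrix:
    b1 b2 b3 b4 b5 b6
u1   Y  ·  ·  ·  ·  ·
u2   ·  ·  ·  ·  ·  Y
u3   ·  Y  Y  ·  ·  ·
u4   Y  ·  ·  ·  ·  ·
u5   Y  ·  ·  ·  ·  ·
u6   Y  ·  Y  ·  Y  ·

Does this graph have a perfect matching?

The set {u1, u4, u5} has only 1 neighbour ({b1}), so by Hall's theorem at most 4 of the 6 left vertices can be matched.
Hence no matching covers every left vertex.

No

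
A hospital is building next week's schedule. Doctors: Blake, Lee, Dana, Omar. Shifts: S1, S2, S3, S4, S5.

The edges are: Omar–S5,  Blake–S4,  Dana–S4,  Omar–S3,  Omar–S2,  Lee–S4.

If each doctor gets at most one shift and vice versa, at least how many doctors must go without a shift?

2

A valid assignment of size 2: Blake→S4, Omar→S2.
The set {Blake, Lee, Dana} has only 1 neighbour ({S4}), so by Hall's theorem at most 2 of the 4 doctors can be matched.
That matches 2 of the 4, leaving 2 unmatched; no matching can do better.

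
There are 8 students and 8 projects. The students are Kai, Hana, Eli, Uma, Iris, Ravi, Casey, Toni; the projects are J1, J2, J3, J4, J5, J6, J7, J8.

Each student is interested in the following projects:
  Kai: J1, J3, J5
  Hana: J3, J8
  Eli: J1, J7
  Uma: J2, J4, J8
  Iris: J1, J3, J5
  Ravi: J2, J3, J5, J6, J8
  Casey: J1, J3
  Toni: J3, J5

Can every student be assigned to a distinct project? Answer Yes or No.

The set {Kai, Iris, Casey, Toni} has only 3 neighbours ({J1, J3, J5}), so by Hall's theorem at most 7 of the 8 students can be matched.
Hence no matching covers every student.

No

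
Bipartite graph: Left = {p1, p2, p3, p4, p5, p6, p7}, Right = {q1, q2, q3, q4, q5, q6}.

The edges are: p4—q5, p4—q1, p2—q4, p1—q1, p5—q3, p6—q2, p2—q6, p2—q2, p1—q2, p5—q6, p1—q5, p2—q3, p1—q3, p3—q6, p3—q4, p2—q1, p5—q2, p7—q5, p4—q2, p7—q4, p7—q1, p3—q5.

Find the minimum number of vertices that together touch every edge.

The 6 edges p1–q5, p2–q4, p3–q6, p4–q1, p5–q3, p6–q2 form a matching, so any vertex cover needs at least 6 vertices (one per matched edge).
Conversely {q1, q2, q3, q4, q5, q6} meets every edge and has exactly 6 vertices, so 6 is optimal.

6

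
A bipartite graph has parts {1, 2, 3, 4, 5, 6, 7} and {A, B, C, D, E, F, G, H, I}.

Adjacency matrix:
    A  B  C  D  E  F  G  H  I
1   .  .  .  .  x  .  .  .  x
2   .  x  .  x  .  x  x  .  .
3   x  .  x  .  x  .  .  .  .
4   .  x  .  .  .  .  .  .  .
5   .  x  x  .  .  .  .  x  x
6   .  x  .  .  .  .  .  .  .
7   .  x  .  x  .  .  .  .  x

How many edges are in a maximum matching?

6

One maximum matching: 1-I, 2-F, 3-E, 4-B, 5-C, 7-D.
The set {4, 6} has only 1 neighbour ({B}), so by Hall's theorem at most 6 of the 7 left vertices can be matched.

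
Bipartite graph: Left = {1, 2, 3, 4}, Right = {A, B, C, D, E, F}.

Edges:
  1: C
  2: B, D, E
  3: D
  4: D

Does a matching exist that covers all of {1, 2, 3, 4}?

No

The set {3, 4} has only 1 neighbour ({D}), so by Hall's theorem at most 3 of the 4 left vertices can be matched.
Hence no matching covers every left vertex.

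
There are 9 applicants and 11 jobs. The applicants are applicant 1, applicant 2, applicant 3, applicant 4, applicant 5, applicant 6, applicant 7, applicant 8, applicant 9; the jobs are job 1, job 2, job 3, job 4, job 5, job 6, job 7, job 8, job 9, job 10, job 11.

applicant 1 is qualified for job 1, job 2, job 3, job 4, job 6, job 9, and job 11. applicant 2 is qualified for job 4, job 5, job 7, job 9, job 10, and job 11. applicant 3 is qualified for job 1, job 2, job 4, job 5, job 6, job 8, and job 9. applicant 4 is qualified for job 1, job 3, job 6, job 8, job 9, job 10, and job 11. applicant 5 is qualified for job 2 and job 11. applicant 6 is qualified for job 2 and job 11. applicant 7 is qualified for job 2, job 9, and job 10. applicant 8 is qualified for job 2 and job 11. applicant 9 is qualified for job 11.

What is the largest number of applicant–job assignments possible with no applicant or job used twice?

7

One maximum matching: applicant 1-job 4, applicant 2-job 7, applicant 3-job 5, applicant 4-job 1, applicant 5-job 11, applicant 6-job 2, applicant 7-job 9.
The set {applicant 5, applicant 6, applicant 8, applicant 9} has only 2 neighbours ({job 11, job 2}), so by Hall's theorem at most 7 of the 9 applicants can be matched.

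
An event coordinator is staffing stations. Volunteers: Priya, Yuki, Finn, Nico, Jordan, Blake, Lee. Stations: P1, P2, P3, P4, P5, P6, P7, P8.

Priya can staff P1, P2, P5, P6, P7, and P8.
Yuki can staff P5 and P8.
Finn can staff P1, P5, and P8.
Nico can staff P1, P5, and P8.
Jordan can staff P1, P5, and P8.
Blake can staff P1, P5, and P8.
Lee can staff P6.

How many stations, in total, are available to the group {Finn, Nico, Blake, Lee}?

The union of neighbours of {Finn, Nico, Blake, Lee} is {P1, P5, P6, P8}, which has 4 elements.
Since |N(S)| = 4 ≥ |S| = 4, Hall's condition holds for this subset.

4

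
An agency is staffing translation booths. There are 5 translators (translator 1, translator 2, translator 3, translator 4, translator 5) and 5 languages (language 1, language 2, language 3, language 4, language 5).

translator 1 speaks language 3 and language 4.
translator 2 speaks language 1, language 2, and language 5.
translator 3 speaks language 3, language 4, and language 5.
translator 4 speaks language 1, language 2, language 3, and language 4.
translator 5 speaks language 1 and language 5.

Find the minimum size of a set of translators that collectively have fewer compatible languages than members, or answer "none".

A matching saturating every translator exists, for instance translator 1→language 3, translator 2→language 2, translator 3→language 5, translator 4→language 4, translator 5→language 1.
By Hall's marriage theorem, this means |N(S)| ≥ |S| for every subset S, so no violating subset exists.

none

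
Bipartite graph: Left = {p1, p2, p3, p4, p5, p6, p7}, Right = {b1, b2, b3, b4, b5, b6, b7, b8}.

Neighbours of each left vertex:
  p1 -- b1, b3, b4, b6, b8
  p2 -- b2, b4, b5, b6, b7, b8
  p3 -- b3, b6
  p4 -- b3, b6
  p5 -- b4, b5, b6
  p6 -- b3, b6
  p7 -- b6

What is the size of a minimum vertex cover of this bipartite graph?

5

The 5 edges p1–b1, p2–b7, p3–b6, p4–b3, p5–b5 form a matching, so any vertex cover needs at least 5 vertices (one per matched edge).
Conversely {p1, p2, p5, b3, b6} meets every edge and has exactly 5 vertices, so 5 is optimal.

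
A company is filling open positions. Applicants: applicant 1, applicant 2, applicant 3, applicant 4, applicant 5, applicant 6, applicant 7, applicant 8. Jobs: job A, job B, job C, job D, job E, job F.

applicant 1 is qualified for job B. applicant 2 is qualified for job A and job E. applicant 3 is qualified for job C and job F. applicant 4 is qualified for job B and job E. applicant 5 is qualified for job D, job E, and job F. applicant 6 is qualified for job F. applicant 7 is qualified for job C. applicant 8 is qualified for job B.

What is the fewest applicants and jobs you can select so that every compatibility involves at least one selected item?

{applicant 2, applicant 4, applicant 5, job B, job C, job F} is a vertex cover of size 6: every edge has an endpoint in this set.
No smaller cover exists because applicant 1–job B, applicant 2–job A, applicant 3–job C, applicant 4–job E, applicant 5–job D, applicant 6–job F is a matching of size 6, and a cover must include an endpoint of each of these disjoint edges (König's theorem).

6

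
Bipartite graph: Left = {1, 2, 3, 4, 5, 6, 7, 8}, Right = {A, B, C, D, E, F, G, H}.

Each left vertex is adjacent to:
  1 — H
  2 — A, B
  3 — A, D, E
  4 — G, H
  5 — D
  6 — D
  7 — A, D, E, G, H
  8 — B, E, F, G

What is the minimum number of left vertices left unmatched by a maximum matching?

1

For example, pair 1–H, 2–B, 3–E, 4–G, 5–D, 7–A, 8–F.
The set {5, 6} has only 1 neighbour ({D}), so by Hall's theorem at most 7 of the 8 left vertices can be matched.
That matches 7 of the 8, leaving 1 unmatched; no matching can do better.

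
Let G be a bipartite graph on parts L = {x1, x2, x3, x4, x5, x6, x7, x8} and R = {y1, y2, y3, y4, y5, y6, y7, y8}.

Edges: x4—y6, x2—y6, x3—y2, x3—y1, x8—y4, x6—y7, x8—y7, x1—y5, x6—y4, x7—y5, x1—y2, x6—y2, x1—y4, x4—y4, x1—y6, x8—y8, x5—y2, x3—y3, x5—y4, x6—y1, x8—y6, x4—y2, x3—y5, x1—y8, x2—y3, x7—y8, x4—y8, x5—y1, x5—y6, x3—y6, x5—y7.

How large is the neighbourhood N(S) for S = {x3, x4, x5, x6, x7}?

8

The union of neighbours of {x3, x4, x5, x6, x7} is {y1, y2, y3, y4, y5, y6, y7, y8}, which has 8 elements.
Since |N(S)| = 8 ≥ |S| = 5, Hall's condition holds for this subset.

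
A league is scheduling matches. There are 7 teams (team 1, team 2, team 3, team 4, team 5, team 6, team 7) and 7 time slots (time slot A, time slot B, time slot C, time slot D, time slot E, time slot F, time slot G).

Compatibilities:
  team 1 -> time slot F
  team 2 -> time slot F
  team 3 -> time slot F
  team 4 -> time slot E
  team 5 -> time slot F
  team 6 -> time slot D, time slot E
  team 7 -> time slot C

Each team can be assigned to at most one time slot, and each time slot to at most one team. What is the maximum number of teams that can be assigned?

A valid assignment of size 4: team 1→time slot F, team 4→time slot E, team 6→time slot D, team 7→time slot C.
The set {team 1, team 2, team 3, team 5} has only 1 neighbour ({time slot F}), so by Hall's theorem at most 4 of the 7 teams can be matched.

4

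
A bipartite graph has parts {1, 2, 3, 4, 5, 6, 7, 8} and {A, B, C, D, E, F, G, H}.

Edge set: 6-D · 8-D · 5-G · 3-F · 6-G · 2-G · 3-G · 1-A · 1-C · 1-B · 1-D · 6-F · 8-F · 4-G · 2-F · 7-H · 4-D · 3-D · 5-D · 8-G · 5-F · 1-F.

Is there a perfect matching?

No

The set {2, 3, 4, 5, 6, 8} has only 3 neighbours ({D, F, G}), so by Hall's theorem at most 5 of the 8 left vertices can be matched.
Hence no matching covers every left vertex.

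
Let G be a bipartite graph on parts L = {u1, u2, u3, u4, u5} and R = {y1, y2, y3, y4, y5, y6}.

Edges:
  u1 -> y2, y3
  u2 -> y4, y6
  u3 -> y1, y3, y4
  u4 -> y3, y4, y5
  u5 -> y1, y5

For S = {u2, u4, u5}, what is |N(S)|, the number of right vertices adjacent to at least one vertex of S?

The union of neighbours of {u2, u4, u5} is {y1, y3, y4, y5, y6}, which has 5 elements.
Since |N(S)| = 5 ≥ |S| = 3, Hall's condition holds for this subset.

5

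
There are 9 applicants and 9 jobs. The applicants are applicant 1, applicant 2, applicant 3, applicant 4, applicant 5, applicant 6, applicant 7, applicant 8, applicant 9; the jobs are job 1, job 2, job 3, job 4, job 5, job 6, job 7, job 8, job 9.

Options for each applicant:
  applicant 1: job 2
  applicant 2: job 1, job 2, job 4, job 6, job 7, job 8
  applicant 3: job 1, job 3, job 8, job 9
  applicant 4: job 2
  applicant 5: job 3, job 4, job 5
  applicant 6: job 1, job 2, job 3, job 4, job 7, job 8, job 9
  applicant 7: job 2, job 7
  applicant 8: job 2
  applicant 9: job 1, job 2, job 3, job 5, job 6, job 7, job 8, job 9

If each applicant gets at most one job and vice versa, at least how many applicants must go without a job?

2

For example, pair applicant 1–job 2, applicant 2–job 4, applicant 3–job 1, applicant 5–job 3, applicant 6–job 8, applicant 7–job 7, applicant 9–job 9.
The set {applicant 1, applicant 4, applicant 8} has only 1 neighbour ({job 2}), so by Hall's theorem at most 7 of the 9 applicants can be matched.
That matches 7 of the 9, leaving 2 unmatched; no matching can do better.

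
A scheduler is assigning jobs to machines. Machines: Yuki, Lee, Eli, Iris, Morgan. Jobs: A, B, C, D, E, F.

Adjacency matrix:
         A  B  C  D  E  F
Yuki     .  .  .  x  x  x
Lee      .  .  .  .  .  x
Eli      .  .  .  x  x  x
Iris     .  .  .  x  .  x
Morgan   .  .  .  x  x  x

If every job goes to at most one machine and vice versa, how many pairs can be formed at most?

A valid assignment of size 3: Yuki-D, Lee-F, Eli-E.
The set {Yuki, Lee, Eli, Iris, Morgan} has only 3 neighbours ({D, E, F}), so by Hall's theorem at most 3 of the 5 machines can be matched.

3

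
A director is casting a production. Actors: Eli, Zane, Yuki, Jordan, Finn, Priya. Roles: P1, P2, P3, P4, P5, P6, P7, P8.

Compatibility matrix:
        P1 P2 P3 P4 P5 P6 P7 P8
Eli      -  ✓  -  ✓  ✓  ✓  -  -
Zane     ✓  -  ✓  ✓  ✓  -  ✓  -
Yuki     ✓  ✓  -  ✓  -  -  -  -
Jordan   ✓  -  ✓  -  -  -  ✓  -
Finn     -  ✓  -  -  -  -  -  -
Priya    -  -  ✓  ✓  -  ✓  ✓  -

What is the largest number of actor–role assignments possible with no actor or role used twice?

For example, pair Eli–P5, Zane–P3, Yuki–P4, Jordan–P1, Finn–P2, Priya–P7.
This saturates every actor, so 6 is the maximum.

6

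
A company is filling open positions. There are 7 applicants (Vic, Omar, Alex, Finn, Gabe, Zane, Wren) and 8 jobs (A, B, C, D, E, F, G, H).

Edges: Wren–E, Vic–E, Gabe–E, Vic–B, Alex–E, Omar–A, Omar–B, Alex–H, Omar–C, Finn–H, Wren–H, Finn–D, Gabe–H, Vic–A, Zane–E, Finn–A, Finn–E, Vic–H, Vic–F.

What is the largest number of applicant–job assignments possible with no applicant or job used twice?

For example, pair Vic–A, Omar–B, Alex–H, Finn–D, Gabe–E.
The set {Alex, Gabe, Zane, Wren} has only 2 neighbours ({E, H}), so by Hall's theorem at most 5 of the 7 applicants can be matched.

5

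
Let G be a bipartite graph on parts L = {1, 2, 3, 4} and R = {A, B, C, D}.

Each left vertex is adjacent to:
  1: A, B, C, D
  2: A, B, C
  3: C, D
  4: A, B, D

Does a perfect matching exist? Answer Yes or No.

Yes

For example, pair 1→C, 2→A, 3→D, 4→B.
Every left vertex is matched, so this is a perfect matching.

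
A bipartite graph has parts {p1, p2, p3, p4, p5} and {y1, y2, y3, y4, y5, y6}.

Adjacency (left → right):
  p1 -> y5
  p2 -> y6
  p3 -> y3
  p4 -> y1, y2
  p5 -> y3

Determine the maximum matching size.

4

A valid assignment of size 4: p1-y5, p2-y6, p3-y3, p4-y1.
The set {p3, p5} has only 1 neighbour ({y3}), so by Hall's theorem at most 4 of the 5 left vertices can be matched.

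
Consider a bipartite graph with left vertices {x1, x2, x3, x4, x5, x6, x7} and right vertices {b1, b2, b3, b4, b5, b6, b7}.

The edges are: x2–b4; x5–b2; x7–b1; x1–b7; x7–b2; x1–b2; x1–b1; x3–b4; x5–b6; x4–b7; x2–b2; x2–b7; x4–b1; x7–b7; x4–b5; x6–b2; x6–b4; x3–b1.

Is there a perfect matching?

The set {x1, x2, x3, x6, x7} has only 4 neighbours ({b1, b2, b4, b7}), so by Hall's theorem at most 6 of the 7 left vertices can be matched.
Hence no matching covers every left vertex.

No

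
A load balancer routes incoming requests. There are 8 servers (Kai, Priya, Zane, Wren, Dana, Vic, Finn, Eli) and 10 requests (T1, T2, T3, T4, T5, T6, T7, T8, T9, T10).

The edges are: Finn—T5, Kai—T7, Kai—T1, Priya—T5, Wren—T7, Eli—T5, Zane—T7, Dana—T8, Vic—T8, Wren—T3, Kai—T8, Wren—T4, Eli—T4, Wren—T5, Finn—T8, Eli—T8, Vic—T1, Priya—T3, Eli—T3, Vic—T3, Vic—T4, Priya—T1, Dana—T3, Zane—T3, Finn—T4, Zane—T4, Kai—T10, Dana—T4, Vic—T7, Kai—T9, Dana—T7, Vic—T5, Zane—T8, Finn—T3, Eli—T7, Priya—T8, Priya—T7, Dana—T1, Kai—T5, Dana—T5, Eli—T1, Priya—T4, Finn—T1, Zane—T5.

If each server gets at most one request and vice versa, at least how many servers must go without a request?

1

A valid assignment of size 7: Kai–T10, Priya–T1, Zane–T8, Wren–T3, Dana–T7, Vic–T5, Finn–T4.
The set {Priya, Zane, Wren, Dana, Vic, Finn, Eli} has only 6 neighbours ({T1, T3, T4, T5, T7, T8}), so by Hall's theorem at most 7 of the 8 servers can be matched.
That matches 7 of the 8, leaving 1 unmatched; no matching can do better.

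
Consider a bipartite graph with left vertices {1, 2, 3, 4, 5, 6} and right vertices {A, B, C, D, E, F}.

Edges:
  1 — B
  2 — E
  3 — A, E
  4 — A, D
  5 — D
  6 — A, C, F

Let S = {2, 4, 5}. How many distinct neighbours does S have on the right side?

3

The union of neighbours of {2, 4, 5} is {A, D, E}, which has 3 elements.
Since |N(S)| = 3 ≥ |S| = 3, Hall's condition holds for this subset.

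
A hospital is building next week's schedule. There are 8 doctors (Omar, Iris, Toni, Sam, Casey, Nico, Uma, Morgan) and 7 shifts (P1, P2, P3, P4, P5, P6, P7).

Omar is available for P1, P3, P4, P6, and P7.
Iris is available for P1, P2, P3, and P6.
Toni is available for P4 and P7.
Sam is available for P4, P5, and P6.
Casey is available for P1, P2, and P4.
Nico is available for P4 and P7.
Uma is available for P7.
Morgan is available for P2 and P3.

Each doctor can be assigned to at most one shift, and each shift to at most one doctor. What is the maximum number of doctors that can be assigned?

7

A valid assignment of size 7: Omar→P1, Iris→P6, Toni→P4, Sam→P5, Casey→P2, Nico→P7, Morgan→P3.
The set {Toni, Nico, Uma} has only 2 neighbours ({P4, P7}), so by Hall's theorem at most 7 of the 8 doctors can be matched.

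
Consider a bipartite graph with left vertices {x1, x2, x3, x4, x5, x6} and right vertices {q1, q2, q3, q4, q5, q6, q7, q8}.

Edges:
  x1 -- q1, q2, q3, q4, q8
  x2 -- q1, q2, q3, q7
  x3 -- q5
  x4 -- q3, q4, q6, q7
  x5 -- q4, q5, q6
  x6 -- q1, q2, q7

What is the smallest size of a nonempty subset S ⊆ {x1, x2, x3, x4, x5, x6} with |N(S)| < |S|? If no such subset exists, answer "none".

none

A matching saturating every left vertex exists, for instance x1→q1, x2→q7, x3→q5, x4→q4, x5→q6, x6→q2.
By Hall's marriage theorem, this means |N(S)| ≥ |S| for every subset S, so no violating subset exists.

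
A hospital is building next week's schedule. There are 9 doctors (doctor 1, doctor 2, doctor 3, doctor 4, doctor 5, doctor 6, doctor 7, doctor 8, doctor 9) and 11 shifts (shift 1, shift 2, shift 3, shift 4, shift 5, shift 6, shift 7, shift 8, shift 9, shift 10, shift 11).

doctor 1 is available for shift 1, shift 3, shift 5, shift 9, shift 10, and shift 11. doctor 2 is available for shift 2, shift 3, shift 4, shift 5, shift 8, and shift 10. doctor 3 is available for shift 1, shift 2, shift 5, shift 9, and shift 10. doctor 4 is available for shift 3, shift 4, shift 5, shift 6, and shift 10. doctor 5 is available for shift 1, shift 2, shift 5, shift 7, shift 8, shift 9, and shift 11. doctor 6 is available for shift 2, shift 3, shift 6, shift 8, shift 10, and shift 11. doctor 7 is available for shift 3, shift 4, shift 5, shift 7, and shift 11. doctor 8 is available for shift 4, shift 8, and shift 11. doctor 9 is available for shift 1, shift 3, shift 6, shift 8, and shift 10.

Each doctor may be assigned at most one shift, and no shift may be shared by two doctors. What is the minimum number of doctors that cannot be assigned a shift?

One maximum matching: doctor 1-shift 1, doctor 2-shift 5, doctor 3-shift 2, doctor 4-shift 3, doctor 5-shift 11, doctor 6-shift 8, doctor 7-shift 7, doctor 8-shift 4, doctor 9-shift 6.
All 9 doctors are matched, so no larger matching exists.
That matches 9 of the 9, leaving 0 unmatched; no matching can do better.

0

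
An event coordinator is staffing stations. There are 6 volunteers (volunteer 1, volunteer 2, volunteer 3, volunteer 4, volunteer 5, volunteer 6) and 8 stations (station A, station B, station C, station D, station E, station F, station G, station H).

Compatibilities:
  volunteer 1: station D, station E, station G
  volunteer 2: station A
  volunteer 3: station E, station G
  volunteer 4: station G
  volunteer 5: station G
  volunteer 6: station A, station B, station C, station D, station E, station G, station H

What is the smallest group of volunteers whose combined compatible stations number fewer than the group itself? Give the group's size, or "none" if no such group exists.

Take S = {volunteer 4, volunteer 5}. Its neighbourhood is {station G}, so |N(S)| = 1 < |S| = 2.
No single vertex violates Hall's condition since each has at least one neighbour, so 2 is the minimum.

2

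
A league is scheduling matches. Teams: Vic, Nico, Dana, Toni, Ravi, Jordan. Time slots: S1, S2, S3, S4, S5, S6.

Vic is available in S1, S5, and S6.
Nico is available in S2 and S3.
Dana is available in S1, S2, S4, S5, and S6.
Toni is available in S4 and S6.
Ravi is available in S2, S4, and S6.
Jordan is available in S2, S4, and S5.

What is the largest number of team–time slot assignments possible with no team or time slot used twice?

6

For example, pair Vic-S5, Nico-S3, Dana-S1, Toni-S6, Ravi-S4, Jordan-S2.
This saturates every team, so 6 is the maximum.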